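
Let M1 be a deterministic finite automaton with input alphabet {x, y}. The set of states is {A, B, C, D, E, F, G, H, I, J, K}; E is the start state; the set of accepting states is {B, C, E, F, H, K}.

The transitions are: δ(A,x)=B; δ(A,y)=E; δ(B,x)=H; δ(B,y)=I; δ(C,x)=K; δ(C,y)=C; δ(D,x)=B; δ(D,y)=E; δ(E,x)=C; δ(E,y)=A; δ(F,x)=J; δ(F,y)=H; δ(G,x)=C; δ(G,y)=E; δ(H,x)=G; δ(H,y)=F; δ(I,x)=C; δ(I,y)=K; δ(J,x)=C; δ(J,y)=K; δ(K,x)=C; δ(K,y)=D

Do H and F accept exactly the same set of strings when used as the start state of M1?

Every state is reachable, so we keep all 11.
Initial partition by acceptance: {B,C,E,F,H,K} | {A,D,G,I,J}.
Refine {B,C,E,F,H,K} on symbol x: members go to different blocks, giving {B,C,E,K} and {F,H}.
On input x, block {B,C,E,K} splits into {C,E,K} and {B}.
Refine {C,E,K} on symbol y: members go to different blocks, giving {E,K} and {C}.
On input x, block {A,D,G,I,J} splits into {G,I,J} and {A,D}.
Stable partition: {E,K} | {G,I,J} | {F,H} | {B} | {C} | {A,D} — 6 equivalence classes.
H and F lie in the same block of the stable partition, so they are equivalent — no string distinguishes them.

Yes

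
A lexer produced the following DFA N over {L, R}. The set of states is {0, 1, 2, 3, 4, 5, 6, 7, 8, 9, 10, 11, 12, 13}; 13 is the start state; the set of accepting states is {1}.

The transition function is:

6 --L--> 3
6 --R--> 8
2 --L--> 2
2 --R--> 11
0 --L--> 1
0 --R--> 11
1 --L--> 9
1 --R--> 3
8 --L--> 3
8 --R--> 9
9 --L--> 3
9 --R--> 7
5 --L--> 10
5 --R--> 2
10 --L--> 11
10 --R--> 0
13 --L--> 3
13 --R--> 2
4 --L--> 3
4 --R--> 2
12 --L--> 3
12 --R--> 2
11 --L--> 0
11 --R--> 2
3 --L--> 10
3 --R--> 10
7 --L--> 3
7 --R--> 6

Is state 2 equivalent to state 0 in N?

First remove the unreachable states {4,5,12}; 11 states remain.
Initial partition by acceptance: {1} | {0,2,3,6,7,8,9,10,11,13}.
Refine {0,2,3,6,7,8,9,10,11,13} on symbol L: members go to different blocks, giving {2,3,6,7,8,9,10,11,13} and {0}.
On input L, block {2,3,6,7,8,9,10,11,13} splits into {2,3,6,7,8,9,10,13} and {11}.
On input L, block {2,3,6,7,8,9,10,13} splits into {2,3,6,7,8,9,13} and {10}.
On input L, block {2,3,6,7,8,9,13} splits into {2,6,7,8,9,13} and {3}.
Split {2,6,7,8,9,13} by δ(·,L) → {6,7,8,9,13} and {2}.
Refine {6,7,8,9,13} on symbol R: members go to different blocks, giving {6,7,8,9} and {13}.
Stable partition: {1} | {6,7,8,9} | {0} | {11} | {10} | {3} | {2} | {13} — 8 equivalence classes.
2 and 0 end up in different blocks, so they are distinguishable. For instance, the string 'L' is accepted from only 0.

No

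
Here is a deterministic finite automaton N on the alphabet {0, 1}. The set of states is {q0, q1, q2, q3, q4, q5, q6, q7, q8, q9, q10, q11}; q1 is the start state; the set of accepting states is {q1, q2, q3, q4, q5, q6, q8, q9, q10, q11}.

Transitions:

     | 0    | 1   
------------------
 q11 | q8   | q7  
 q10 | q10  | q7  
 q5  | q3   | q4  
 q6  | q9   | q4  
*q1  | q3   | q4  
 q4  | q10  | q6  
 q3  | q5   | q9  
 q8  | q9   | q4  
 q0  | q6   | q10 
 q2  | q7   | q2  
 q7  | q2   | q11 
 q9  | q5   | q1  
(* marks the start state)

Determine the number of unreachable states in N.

BFS from q1 reaches {q1, q2, q3, q4, q5, q6, q7, q8, q9, q10, q11}; the 1 state(s) q0 are never visited.

1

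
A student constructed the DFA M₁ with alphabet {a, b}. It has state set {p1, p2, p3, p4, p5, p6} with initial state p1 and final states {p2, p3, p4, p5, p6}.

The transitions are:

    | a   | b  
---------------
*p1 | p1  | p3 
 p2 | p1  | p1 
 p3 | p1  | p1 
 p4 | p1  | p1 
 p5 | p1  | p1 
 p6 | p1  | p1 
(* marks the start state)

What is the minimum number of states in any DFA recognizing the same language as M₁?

States {p2,p4,p5,p6} cannot be reached from the start state, so discard them.
P0 = {p3} | {p1}.
The partition is now stable with 2 blocks: {p3} | {p1}.

2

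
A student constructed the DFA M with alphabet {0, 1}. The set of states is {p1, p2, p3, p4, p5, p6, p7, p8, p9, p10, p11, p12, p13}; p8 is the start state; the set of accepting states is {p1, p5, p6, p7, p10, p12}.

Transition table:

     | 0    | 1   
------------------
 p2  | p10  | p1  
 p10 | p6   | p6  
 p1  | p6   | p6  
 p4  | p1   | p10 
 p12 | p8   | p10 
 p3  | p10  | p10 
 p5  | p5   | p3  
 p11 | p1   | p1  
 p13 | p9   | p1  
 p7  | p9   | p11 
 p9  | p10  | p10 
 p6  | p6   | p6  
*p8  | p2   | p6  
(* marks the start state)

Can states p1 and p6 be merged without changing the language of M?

First remove the unreachable states {p3,p4,p5,p7,p9,p11,p12,p13}; 5 states remain.
P0 = {p1,p6,p10} | {p2,p8}.
Refine {p2,p8} on symbol 0: members go to different blocks, giving {p2} and {p8}.
No further refinement is possible. Final partition (3 blocks): {p1,p6,p10} | {p2} | {p8}.
p1 and p6 lie in the same block of the stable partition, so they are equivalent — no string distinguishes them.

Yes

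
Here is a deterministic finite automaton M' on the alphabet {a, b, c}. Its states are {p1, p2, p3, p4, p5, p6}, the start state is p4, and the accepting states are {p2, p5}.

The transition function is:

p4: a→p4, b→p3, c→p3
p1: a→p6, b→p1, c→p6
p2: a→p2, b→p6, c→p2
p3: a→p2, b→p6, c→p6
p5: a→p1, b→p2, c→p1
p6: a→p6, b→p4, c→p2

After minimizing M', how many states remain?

States {p1,p5} cannot be reached from the start state, so discard them.
P0 = {p2} | {p3,p4,p6}.
On input a, block {p3,p4,p6} splits into {p4,p6} and {p3}.
On input b, block {p4,p6} splits into {p4} and {p6}.
No further refinement is possible. Final partition (4 blocks): {p2} | {p4} | {p3} | {p6}.

4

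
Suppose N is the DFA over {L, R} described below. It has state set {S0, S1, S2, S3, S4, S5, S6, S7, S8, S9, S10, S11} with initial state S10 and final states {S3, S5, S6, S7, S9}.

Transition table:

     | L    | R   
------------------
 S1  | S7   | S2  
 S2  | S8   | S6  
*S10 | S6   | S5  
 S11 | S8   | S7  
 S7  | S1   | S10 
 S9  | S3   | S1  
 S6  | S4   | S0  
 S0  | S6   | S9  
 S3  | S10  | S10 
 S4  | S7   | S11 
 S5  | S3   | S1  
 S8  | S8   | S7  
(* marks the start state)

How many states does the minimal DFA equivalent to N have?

6

P0 = {S3,S5,S6,S7,S9} | {S0,S1,S2,S4,S8,S10,S11}.
Refine {S3,S5,S6,S7,S9} on symbol L: members go to different blocks, giving {S3,S6,S7} and {S5,S9}.
Refine {S0,S1,S2,S4,S8,S10,S11} on symbol L: members go to different blocks, giving {S0,S1,S4,S10} and {S2,S8,S11}.
Refine {S0,S1,S4,S10} on symbol R: members go to different blocks, giving {S0,S10} and {S1,S4}.
Split {S3,S6,S7} by δ(·,L) → {S6,S7} and {S3}.
Stable partition: {S6,S7} | {S0,S10} | {S5,S9} | {S2,S8,S11} | {S1,S4} | {S3} — 6 equivalence classes.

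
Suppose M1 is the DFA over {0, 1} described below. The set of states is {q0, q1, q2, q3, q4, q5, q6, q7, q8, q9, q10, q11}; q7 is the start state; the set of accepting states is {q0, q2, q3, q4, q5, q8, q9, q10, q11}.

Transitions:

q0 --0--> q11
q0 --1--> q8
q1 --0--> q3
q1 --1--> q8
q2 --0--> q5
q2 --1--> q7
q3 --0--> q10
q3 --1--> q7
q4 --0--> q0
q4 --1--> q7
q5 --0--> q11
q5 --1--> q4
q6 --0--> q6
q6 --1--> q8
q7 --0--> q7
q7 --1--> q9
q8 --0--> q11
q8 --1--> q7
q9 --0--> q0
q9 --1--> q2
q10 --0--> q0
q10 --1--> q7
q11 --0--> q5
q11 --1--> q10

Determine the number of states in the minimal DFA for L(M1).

States {q1,q3,q6} cannot be reached from the start state, so discard them.
Initial partition by acceptance: {q0,q2,q4,q5,q8,q9,q10,q11} | {q7}.
Refine {q0,q2,q4,q5,q8,q9,q10,q11} on symbol 1: members go to different blocks, giving {q0,q5,q9,q11} and {q2,q4,q8,q10}.
The partition is now stable with 3 blocks: {q0,q5,q9,q11} | {q7} | {q2,q4,q8,q10}.

3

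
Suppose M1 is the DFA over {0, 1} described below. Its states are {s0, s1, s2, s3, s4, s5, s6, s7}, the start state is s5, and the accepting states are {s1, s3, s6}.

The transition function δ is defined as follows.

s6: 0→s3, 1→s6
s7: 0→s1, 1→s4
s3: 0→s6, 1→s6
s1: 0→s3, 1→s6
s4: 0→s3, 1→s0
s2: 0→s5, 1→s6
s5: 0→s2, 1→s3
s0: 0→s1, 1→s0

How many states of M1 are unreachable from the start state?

4

BFS from s5 reaches {s2, s3, s5, s6}; the 4 state(s) s0, s1, s4, s7 are never visited.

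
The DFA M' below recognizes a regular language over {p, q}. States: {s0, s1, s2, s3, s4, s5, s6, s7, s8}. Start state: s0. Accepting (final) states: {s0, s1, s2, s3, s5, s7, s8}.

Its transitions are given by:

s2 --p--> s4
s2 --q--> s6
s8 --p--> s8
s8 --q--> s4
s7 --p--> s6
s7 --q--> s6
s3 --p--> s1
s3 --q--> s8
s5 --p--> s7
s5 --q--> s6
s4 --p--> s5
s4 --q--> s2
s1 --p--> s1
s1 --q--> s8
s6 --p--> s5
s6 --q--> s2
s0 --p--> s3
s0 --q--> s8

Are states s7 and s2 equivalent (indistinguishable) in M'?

Yes

Initial partition by acceptance: {s0,s1,s2,s3,s5,s7,s8} | {s4,s6}.
On input p, block {s0,s1,s2,s3,s5,s7,s8} splits into {s0,s1,s3,s5,s8} and {s2,s7}.
Split {s0,s1,s3,s5,s8} by δ(·,p) → {s0,s1,s3,s8} and {s5}.
Split {s0,s1,s3,s8} by δ(·,q) → {s0,s1,s3} and {s8}.
No further refinement is possible. Final partition (5 blocks): {s0,s1,s3} | {s4,s6} | {s2,s7} | {s5} | {s8}.
s7 and s2 lie in the same block of the stable partition, so they are equivalent — no string distinguishes them.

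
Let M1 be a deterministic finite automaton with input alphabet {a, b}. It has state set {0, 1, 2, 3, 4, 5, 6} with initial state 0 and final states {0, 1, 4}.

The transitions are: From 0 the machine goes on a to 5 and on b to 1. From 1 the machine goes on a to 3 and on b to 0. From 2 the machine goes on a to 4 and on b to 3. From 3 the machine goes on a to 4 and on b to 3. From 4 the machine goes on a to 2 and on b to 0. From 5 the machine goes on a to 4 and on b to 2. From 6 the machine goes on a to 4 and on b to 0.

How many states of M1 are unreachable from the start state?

Starting at 0 and following transitions, the reachable set is {0, 1, 2, 3, 4, 5}. That leaves 6 unreachable — 1 in total.

1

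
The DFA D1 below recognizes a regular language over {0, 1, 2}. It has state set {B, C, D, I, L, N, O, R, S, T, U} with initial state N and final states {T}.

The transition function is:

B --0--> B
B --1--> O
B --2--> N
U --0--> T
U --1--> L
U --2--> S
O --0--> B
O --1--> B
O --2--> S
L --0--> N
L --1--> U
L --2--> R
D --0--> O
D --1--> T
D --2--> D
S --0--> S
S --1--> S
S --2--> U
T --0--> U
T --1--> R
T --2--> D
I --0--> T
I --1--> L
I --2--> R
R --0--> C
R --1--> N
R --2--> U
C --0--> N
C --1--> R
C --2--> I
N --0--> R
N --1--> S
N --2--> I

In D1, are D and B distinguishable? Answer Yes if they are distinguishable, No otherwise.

Yes

Every state is reachable, so we keep all 11.
Initial partition by acceptance: {T} | {B,C,D,I,L,N,O,R,S,U}.
On input 0, block {B,C,D,I,L,N,O,R,S,U} splits into {B,C,D,L,N,O,R,S} and {I,U}.
On input 1, block {B,C,D,L,N,O,R,S} splits into {B,C,N,O,R,S} and {D} and {L}.
Split {B,C,N,O,R,S} by δ(·,2) → {C,N,R,S} and {B,O}.
Stable partition: {T} | {C,N,R,S} | {I,U} | {D} | {L} | {B,O} — 6 equivalence classes.
D and B end up in different blocks, so they are distinguishable. For instance, the string '1' is accepted from only D.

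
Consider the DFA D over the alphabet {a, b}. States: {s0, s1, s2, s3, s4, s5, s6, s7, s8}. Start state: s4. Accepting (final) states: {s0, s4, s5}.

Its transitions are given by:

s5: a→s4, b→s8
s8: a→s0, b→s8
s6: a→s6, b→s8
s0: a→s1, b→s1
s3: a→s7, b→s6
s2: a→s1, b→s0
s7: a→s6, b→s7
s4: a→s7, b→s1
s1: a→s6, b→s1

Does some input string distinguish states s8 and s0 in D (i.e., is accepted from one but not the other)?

First remove the unreachable states {s2,s3,s5}; 6 states remain.
Start with accepting vs non-accepting: {s0,s4} | {s1,s6,s7,s8}.
Split {s1,s6,s7,s8} by δ(·,a) → {s1,s6,s7} and {s8}.
Refine {s1,s6,s7} on symbol b: members go to different blocks, giving {s1,s7} and {s6}.
No further refinement is possible. Final partition (4 blocks): {s0,s4} | {s1,s7} | {s8} | {s6}.
s8 and s0 end up in different blocks, so they are distinguishable. For instance, the string 'ε' is accepted from only s0.

Yes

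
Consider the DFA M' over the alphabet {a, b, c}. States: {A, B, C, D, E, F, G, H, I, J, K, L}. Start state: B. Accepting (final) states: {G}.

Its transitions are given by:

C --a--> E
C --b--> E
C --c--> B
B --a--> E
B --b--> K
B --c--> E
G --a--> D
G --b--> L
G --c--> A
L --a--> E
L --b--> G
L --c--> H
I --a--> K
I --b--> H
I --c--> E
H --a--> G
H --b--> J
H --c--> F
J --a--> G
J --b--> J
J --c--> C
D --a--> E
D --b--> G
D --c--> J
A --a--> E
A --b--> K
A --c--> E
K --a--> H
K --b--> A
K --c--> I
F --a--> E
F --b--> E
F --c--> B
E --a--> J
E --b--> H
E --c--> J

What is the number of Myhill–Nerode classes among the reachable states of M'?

8

Start with accepting vs non-accepting: {G} | {A,B,C,D,E,F,H,I,J,K,L}.
Split {A,B,C,D,E,F,H,I,J,K,L} by δ(·,a) → {A,B,C,D,E,F,I,K,L} and {H,J}.
On input a, block {A,B,C,D,E,F,I,K,L} splits into {A,B,C,D,F,I,L} and {E,K}.
Refine {A,B,C,D,F,I,L} on symbol b: members go to different blocks, giving {A,B,C,F} and {D,L} and {I}.
Refine {A,B,C,F} on symbol c: members go to different blocks, giving {A,B} and {C,F}.
On input b, block {E,K} splits into {E} and {K}.
The partition is now stable with 8 blocks: {G} | {A,B} | {H,J} | {E} | {D,L} | {I} | {C,F} | {K}.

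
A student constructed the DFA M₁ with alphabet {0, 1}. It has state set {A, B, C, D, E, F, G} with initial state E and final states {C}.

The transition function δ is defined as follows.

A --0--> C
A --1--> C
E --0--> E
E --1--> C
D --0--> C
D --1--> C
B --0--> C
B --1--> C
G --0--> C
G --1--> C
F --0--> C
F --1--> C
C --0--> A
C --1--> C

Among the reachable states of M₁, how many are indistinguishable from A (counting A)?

States {B,D,F,G} cannot be reached from the start state, so discard them.
Initial partition by acceptance: {C} | {A,E}.
Refine {A,E} on symbol 0: members go to different blocks, giving {A} and {E}.
Stable partition: {C} | {A} | {E} — 3 equivalence classes.
The equivalence class containing A is {A}, of size 1.

1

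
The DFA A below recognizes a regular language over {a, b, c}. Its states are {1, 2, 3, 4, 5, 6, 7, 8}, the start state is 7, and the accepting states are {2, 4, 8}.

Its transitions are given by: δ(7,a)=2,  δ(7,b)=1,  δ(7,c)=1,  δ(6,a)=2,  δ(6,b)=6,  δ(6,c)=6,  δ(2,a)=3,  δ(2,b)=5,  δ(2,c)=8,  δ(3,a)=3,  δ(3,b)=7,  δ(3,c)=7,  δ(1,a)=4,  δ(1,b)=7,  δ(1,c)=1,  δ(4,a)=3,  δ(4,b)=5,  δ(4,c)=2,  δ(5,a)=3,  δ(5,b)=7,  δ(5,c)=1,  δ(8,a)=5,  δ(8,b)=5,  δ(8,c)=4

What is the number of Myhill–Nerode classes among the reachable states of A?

3

First remove the unreachable states {6}; 7 states remain.
Initial partition by acceptance: {2,4,8} | {1,3,5,7}.
Refine {1,3,5,7} on symbol a: members go to different blocks, giving {1,7} and {3,5}.
The partition is now stable with 3 blocks: {2,4,8} | {1,7} | {3,5}.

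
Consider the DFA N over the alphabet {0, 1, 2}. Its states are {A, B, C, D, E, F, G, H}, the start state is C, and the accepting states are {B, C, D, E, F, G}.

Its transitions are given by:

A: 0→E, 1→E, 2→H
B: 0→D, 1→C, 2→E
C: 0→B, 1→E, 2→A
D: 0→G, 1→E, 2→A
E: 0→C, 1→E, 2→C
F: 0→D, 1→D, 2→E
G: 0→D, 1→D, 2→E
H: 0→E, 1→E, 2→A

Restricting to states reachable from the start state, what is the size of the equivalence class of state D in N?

States {F} cannot be reached from the start state, so discard them.
Initial partition by acceptance: {B,C,D,E,G} | {A,H}.
Refine {B,C,D,E,G} on symbol 2: members go to different blocks, giving {B,E,G} and {C,D}.
Refine {B,E,G} on symbol 1: members go to different blocks, giving {B,G} and {E}.
No further refinement is possible. Final partition (4 blocks): {B,G} | {A,H} | {C,D} | {E}.
The equivalence class containing D is {C,D}, of size 2.

2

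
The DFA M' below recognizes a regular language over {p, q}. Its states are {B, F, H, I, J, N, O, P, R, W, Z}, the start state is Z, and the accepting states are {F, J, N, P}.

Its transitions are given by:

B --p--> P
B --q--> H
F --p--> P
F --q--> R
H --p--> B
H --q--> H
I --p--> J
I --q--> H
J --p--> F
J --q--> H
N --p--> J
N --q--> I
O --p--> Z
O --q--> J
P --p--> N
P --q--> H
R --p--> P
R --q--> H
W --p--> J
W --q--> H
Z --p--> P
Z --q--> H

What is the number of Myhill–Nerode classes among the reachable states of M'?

Reachable states from the start: {B,F,H,I,J,N,P,R,Z}. Unreachable: {O,W} — drop them.
Initial partition by acceptance: {F,J,N,P} | {B,H,I,R,Z}.
Split {B,H,I,R,Z} by δ(·,p) → {B,I,R,Z} and {H}.
On input q, block {F,J,N,P} splits into {J,P} and {F,N}.
No further refinement is possible. Final partition (4 blocks): {J,P} | {B,I,R,Z} | {H} | {F,N}.

4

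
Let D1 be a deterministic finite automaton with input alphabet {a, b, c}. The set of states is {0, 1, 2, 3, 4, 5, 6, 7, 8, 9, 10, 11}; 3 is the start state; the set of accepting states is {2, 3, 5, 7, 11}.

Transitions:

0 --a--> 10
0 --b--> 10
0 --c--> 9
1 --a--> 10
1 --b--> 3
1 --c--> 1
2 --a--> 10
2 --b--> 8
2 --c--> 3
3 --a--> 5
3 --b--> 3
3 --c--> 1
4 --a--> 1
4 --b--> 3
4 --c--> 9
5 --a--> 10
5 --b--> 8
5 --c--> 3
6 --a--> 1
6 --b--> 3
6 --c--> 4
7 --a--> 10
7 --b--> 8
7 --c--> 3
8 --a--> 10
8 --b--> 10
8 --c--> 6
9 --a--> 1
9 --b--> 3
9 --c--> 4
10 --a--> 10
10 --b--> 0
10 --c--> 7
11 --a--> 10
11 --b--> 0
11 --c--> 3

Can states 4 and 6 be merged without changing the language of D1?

First remove the unreachable states {2,11}; 10 states remain.
P0 = {3,5,7} | {0,1,4,6,8,9,10}.
Split {3,5,7} by δ(·,a) → {5,7} and {3}.
Refine {0,1,4,6,8,9,10} on symbol b: members go to different blocks, giving {1,4,6,9} and {0,8,10}.
On input a, block {1,4,6,9} splits into {4,6,9} and {1}.
Split {0,8,10} by δ(·,c) → {0,8} and {10}.
No further refinement is possible. Final partition (6 blocks): {5,7} | {4,6,9} | {3} | {0,8} | {1} | {10}.
4 and 6 lie in the same block of the stable partition, so they are equivalent — no string distinguishes them.

Yes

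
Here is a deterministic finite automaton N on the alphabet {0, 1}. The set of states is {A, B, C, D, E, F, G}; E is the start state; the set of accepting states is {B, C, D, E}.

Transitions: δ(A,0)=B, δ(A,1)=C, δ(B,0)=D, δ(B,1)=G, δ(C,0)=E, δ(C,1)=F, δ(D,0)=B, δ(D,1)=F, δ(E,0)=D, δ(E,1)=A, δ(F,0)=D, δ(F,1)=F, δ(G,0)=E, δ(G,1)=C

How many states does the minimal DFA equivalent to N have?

Start with accepting vs non-accepting: {B,C,D,E} | {A,F,G}.
Split {A,F,G} by δ(·,1) → {A,G} and {F}.
On input 1, block {B,C,D,E} splits into {B,E} and {C,D}.
No further refinement is possible. Final partition (4 blocks): {B,E} | {A,G} | {F} | {C,D}.

4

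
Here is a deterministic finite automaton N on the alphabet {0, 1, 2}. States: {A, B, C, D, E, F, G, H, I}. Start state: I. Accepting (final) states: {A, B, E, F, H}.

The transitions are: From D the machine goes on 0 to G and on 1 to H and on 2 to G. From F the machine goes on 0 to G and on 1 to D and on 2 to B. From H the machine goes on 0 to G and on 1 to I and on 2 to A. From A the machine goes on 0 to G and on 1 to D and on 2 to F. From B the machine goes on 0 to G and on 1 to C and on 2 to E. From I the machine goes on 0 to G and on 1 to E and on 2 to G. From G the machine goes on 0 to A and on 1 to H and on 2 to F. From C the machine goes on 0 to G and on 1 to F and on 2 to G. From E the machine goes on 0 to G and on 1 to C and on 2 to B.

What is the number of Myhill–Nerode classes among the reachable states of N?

3

Every state is reachable, so we keep all 9.
Initial partition by acceptance: {A,B,E,F,H} | {C,D,G,I}.
Refine {C,D,G,I} on symbol 0: members go to different blocks, giving {C,D,I} and {G}.
No further refinement is possible. Final partition (3 blocks): {A,B,E,F,H} | {C,D,I} | {G}.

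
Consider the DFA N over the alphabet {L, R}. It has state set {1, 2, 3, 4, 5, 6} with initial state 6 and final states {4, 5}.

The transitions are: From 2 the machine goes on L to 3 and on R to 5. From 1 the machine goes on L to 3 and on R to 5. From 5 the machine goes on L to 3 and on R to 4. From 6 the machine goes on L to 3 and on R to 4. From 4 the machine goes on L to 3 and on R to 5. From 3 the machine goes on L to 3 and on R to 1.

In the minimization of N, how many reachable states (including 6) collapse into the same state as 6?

Reachable states from the start: {1,3,4,5,6}. Unreachable: {2} — drop them.
Start with accepting vs non-accepting: {4,5} | {1,3,6}.
On input R, block {1,3,6} splits into {1,6} and {3}.
The partition is now stable with 3 blocks: {4,5} | {1,6} | {3}.
The equivalence class containing 6 is {1,6}, of size 2.

2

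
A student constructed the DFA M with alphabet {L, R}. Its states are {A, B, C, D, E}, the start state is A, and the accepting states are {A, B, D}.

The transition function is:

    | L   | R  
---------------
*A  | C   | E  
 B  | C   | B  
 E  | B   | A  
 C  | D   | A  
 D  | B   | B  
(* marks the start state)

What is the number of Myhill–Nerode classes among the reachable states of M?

Every state is reachable, so we keep all 5.
Start with accepting vs non-accepting: {A,B,D} | {C,E}.
Split {A,B,D} by δ(·,L) → {A,B} and {D}.
Split {A,B} by δ(·,R) → {A} and {B}.
Refine {C,E} on symbol L: members go to different blocks, giving {C} and {E}.
Stable partition: {A} | {C} | {D} | {B} | {E} — 5 equivalence classes.

5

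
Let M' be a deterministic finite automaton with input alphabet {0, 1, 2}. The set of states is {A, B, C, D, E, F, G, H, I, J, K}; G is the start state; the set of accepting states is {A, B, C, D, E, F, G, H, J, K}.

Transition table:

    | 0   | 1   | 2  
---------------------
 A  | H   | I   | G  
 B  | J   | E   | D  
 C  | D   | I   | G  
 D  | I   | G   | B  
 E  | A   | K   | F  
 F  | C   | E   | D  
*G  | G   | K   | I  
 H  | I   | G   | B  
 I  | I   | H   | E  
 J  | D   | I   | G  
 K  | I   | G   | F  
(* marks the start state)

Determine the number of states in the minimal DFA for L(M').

6

All states are reachable from the start state.
P0 = {A,B,C,D,E,F,G,H,J,K} | {I}.
Split {A,B,C,D,E,F,G,H,J,K} by δ(·,0) → {A,B,C,E,F,G,J} and {D,H,K}.
Split {A,B,C,E,F,G,J} by δ(·,0) → {B,E,F,G} and {A,C,J}.
On input 0, block {B,E,F,G} splits into {B,E,F} and {G}.
Split {B,E,F} by δ(·,1) → {B,F} and {E}.
The partition is now stable with 6 blocks: {B,F} | {I} | {D,H,K} | {A,C,J} | {G} | {E}.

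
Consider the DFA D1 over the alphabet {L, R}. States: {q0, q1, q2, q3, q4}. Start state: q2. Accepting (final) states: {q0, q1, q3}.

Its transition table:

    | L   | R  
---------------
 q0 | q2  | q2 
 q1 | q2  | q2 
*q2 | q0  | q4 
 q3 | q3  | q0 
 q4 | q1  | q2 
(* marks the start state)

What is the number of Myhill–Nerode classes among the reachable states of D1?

2

States {q3} cannot be reached from the start state, so discard them.
Initial partition by acceptance: {q0,q1} | {q2,q4}.
Stable partition: {q0,q1} | {q2,q4} — 2 equivalence classes.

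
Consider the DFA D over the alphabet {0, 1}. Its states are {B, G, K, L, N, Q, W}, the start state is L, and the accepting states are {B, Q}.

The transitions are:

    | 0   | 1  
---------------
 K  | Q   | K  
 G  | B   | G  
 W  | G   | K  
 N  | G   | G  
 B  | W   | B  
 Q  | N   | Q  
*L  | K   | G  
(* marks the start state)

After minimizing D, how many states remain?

Initial partition by acceptance: {B,Q} | {G,K,L,N,W}.
Refine {G,K,L,N,W} on symbol 0: members go to different blocks, giving {L,N,W} and {G,K}.
Stable partition: {B,Q} | {L,N,W} | {G,K} — 3 equivalence classes.

3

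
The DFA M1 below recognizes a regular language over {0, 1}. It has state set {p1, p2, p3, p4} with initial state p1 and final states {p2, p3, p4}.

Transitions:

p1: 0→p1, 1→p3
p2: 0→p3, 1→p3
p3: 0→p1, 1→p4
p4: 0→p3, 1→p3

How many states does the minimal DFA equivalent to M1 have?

Reachable states from the start: {p1,p3,p4}. Unreachable: {p2} — drop them.
Initial partition by acceptance: {p3,p4} | {p1}.
Refine {p3,p4} on symbol 0: members go to different blocks, giving {p3} and {p4}.
The partition is now stable with 3 blocks: {p3} | {p1} | {p4}.

3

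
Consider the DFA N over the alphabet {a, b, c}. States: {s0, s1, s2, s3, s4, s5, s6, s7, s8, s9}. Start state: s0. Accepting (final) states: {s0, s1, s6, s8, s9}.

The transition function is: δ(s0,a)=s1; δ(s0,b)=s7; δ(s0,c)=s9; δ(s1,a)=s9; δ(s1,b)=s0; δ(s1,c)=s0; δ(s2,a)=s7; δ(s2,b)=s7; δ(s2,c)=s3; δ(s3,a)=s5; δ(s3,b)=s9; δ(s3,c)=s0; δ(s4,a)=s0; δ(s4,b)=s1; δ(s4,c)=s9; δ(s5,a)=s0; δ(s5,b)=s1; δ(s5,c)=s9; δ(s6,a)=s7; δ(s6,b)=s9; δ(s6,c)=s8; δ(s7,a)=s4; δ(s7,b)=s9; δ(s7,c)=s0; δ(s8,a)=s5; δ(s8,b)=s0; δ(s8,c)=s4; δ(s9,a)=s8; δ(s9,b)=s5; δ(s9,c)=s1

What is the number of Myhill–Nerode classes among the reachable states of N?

6

Reachable states from the start: {s0,s1,s4,s5,s7,s8,s9}. Unreachable: {s2,s3,s6} — drop them.
Start with accepting vs non-accepting: {s0,s1,s8,s9} | {s4,s5,s7}.
Split {s0,s1,s8,s9} by δ(·,a) → {s0,s1,s9} and {s8}.
On input a, block {s0,s1,s9} splits into {s0,s1} and {s9}.
Split {s0,s1} by δ(·,a) → {s0} and {s1}.
On input a, block {s4,s5,s7} splits into {s4,s5} and {s7}.
The partition is now stable with 6 blocks: {s0} | {s4,s5} | {s8} | {s9} | {s1} | {s7}.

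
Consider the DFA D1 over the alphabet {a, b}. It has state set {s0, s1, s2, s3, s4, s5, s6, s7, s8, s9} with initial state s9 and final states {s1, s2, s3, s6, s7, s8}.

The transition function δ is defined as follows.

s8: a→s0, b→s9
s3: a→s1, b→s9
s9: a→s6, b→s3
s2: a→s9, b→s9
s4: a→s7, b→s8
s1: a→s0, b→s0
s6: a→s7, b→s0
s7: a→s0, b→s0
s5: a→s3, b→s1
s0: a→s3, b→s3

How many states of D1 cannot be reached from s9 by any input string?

4

Starting at s9 and following transitions, the reachable set is {s0, s1, s3, s6, s7, s9}. That leaves s2, s4, s5, s8 unreachable — 4 in total.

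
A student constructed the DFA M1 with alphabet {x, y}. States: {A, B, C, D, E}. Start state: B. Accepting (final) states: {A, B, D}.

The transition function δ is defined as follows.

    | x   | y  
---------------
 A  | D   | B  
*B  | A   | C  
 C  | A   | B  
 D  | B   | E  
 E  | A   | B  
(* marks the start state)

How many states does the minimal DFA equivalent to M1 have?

4

P0 = {A,B,D} | {C,E}.
On input y, block {A,B,D} splits into {B,D} and {A}.
Refine {B,D} on symbol x: members go to different blocks, giving {B} and {D}.
Stable partition: {B} | {C,E} | {A} | {D} — 4 equivalence classes.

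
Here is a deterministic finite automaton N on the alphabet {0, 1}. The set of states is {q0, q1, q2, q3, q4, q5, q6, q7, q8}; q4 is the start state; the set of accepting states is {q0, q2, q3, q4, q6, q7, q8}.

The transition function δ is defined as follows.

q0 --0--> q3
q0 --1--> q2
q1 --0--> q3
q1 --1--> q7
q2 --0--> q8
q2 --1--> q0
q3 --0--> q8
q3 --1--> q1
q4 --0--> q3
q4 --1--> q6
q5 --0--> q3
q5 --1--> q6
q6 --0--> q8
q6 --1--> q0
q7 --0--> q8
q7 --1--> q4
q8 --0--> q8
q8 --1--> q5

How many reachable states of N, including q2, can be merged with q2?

Start with accepting vs non-accepting: {q0,q2,q3,q4,q6,q7,q8} | {q1,q5}.
Refine {q0,q2,q3,q4,q6,q7,q8} on symbol 1: members go to different blocks, giving {q0,q2,q4,q6,q7} and {q3,q8}.
Stable partition: {q0,q2,q4,q6,q7} | {q1,q5} | {q3,q8} — 3 equivalence classes.
State q2 belongs to the block {q0,q2,q4,q6,q7}, which has 5 states.

5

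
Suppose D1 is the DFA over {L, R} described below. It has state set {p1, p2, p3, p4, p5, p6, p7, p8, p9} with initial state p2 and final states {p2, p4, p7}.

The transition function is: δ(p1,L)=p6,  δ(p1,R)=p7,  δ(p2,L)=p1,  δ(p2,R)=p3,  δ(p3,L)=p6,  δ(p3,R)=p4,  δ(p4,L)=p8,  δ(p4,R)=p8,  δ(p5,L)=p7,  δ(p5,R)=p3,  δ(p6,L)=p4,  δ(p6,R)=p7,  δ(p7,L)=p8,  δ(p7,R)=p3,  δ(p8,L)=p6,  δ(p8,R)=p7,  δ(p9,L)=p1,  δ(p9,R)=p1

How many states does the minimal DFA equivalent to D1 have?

3

States {p5,p9} cannot be reached from the start state, so discard them.
Initial partition by acceptance: {p2,p4,p7} | {p1,p3,p6,p8}.
Split {p1,p3,p6,p8} by δ(·,L) → {p1,p3,p8} and {p6}.
Stable partition: {p2,p4,p7} | {p1,p3,p8} | {p6} — 3 equivalence classes.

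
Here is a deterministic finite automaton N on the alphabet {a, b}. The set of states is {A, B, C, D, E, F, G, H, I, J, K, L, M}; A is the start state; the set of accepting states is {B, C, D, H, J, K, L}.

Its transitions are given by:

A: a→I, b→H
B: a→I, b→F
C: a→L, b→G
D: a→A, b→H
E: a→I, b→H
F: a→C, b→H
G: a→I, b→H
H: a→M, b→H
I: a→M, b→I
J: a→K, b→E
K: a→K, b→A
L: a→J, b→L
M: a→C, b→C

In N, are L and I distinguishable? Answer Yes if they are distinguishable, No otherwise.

States {B,D,F} cannot be reached from the start state, so discard them.
Start with accepting vs non-accepting: {C,H,J,K,L} | {A,E,G,I,M}.
Refine {C,H,J,K,L} on symbol a: members go to different blocks, giving {C,J,K,L} and {H}.
Split {C,J,K,L} by δ(·,b) → {C,J,K} and {L}.
Split {C,J,K} by δ(·,a) → {J,K} and {C}.
On input a, block {A,E,G,I,M} splits into {A,E,G,I} and {M}.
Split {A,E,G,I} by δ(·,a) → {A,E,G} and {I}.
No further refinement is possible. Final partition (7 blocks): {J,K} | {A,E,G} | {H} | {L} | {C} | {M} | {I}.
L and I end up in different blocks, so they are distinguishable. For instance, the string 'ε' is accepted from only L.

Yes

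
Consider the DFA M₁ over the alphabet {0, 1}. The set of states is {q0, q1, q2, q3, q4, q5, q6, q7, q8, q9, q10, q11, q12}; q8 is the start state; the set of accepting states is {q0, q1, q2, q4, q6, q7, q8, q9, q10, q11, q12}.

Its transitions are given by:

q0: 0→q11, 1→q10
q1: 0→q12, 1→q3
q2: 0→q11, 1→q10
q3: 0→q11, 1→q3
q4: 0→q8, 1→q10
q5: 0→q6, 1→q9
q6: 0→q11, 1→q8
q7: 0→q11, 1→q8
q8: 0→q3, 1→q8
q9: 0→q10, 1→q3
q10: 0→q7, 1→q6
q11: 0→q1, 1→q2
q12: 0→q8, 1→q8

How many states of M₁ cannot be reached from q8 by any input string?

No path from q8 leads to q0, q4, q5, q9; the other 9 states are all reachable.

4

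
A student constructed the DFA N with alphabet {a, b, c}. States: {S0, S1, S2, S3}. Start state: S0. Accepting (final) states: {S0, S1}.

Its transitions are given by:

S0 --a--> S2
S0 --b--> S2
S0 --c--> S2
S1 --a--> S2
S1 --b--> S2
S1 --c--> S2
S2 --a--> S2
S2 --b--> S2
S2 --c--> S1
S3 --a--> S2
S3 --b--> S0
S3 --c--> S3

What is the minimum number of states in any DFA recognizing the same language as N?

States {S3} cannot be reached from the start state, so discard them.
P0 = {S0,S1} | {S2}.
No further refinement is possible. Final partition (2 blocks): {S0,S1} | {S2}.

2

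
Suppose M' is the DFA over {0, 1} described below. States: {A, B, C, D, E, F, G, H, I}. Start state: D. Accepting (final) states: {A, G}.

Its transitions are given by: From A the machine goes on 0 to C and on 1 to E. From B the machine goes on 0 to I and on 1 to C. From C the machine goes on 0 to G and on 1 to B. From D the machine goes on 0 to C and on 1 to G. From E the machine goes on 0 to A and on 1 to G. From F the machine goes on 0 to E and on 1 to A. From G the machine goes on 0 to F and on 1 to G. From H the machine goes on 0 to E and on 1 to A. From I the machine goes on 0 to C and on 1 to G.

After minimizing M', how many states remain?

7

First remove the unreachable states {H}; 8 states remain.
Initial partition by acceptance: {A,G} | {B,C,D,E,F,I}.
Split {A,G} by δ(·,1) → {A} and {G}.
Refine {B,C,D,E,F,I} on symbol 0: members go to different blocks, giving {B,D,F,I} and {C} and {E}.
On input 0, block {B,D,F,I} splits into {D,I} and {B} and {F}.
Stable partition: {A} | {D,I} | {G} | {C} | {E} | {B} | {F} — 7 equivalence classes.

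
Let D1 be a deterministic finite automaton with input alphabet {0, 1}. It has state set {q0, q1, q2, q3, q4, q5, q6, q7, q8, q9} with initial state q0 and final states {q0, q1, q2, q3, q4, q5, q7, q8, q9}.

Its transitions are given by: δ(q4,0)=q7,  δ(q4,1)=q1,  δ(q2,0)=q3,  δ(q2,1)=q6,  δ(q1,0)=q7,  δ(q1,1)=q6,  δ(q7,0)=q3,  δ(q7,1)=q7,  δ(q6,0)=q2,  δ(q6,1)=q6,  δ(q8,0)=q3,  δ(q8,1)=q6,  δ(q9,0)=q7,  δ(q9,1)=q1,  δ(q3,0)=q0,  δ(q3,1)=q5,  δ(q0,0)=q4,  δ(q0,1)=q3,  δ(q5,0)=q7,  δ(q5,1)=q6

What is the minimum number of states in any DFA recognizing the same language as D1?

7

Reachable states from the start: {q0,q1,q2,q3,q4,q5,q6,q7}. Unreachable: {q8,q9} — drop them.
P0 = {q0,q1,q2,q3,q4,q5,q7} | {q6}.
On input 1, block {q0,q1,q2,q3,q4,q5,q7} splits into {q0,q3,q4,q7} and {q1,q2,q5}.
Split {q0,q3,q4,q7} by δ(·,1) → {q0,q7} and {q3,q4}.
On input 1, block {q0,q7} splits into {q0} and {q7}.
Split {q1,q2,q5} by δ(·,0) → {q1,q5} and {q2}.
On input 0, block {q3,q4} splits into {q3} and {q4}.
No further refinement is possible. Final partition (7 blocks): {q0} | {q6} | {q1,q5} | {q3} | {q7} | {q2} | {q4}.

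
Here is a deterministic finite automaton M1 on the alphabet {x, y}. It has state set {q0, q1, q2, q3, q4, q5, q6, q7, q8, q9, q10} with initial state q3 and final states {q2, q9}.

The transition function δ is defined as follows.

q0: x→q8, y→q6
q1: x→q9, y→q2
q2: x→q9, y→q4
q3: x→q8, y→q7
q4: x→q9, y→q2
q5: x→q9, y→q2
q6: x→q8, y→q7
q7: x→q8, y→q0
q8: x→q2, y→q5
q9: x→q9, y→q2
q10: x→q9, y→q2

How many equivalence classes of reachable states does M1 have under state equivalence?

5

States {q1,q10} cannot be reached from the start state, so discard them.
Start with accepting vs non-accepting: {q2,q9} | {q0,q3,q4,q5,q6,q7,q8}.
Refine {q2,q9} on symbol y: members go to different blocks, giving {q2} and {q9}.
On input x, block {q0,q3,q4,q5,q6,q7,q8} splits into {q0,q3,q6,q7} and {q4,q5} and {q8}.
No further refinement is possible. Final partition (5 blocks): {q2} | {q0,q3,q6,q7} | {q9} | {q4,q5} | {q8}.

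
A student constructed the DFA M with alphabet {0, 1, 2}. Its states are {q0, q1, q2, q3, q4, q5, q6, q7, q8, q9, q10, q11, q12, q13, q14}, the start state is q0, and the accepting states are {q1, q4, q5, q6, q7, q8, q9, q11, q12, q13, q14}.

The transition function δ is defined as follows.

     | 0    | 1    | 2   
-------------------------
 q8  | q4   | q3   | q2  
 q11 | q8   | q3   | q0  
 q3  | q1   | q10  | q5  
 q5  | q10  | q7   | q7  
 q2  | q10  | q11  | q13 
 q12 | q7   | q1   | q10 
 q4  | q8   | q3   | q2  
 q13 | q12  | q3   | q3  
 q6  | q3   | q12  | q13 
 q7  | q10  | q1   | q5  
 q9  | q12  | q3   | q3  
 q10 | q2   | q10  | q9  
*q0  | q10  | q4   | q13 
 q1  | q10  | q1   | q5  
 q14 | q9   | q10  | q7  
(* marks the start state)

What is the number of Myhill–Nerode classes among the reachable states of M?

7

Reachable states from the start: {q0,q1,q2,q3,q4,q5,q7,q8,q9,q10,q11,q12,q13}. Unreachable: {q6,q14} — drop them.
Start with accepting vs non-accepting: {q1,q4,q5,q7,q8,q9,q11,q12,q13} | {q0,q2,q3,q10}.
Split {q1,q4,q5,q7,q8,q9,q11,q12,q13} by δ(·,0) → {q4,q8,q9,q11,q12,q13} and {q1,q5,q7}.
On input 0, block {q4,q8,q9,q11,q12,q13} splits into {q4,q8,q9,q11,q13} and {q12}.
On input 0, block {q4,q8,q9,q11,q13} splits into {q4,q8,q11} and {q9,q13}.
Split {q0,q2,q3,q10} by δ(·,0) → {q0,q2,q10} and {q3}.
On input 1, block {q0,q2,q10} splits into {q0,q2} and {q10}.
No further refinement is possible. Final partition (7 blocks): {q4,q8,q11} | {q0,q2} | {q1,q5,q7} | {q12} | {q9,q13} | {q3} | {q10}.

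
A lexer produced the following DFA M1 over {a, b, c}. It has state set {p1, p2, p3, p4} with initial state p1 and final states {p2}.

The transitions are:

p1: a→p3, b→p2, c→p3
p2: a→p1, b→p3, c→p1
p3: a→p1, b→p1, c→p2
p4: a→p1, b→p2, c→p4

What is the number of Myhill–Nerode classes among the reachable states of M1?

First remove the unreachable states {p4}; 3 states remain.
P0 = {p2} | {p1,p3}.
On input b, block {p1,p3} splits into {p1} and {p3}.
Stable partition: {p2} | {p1} | {p3} — 3 equivalence classes.

3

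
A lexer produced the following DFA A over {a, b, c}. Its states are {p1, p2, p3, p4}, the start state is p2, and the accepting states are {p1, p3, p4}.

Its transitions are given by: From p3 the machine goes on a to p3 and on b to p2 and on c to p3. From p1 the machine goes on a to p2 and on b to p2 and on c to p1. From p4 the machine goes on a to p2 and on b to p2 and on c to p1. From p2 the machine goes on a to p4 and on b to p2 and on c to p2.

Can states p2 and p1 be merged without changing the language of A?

First remove the unreachable states {p3}; 3 states remain.
P0 = {p1,p4} | {p2}.
No further refinement is possible. Final partition (2 blocks): {p1,p4} | {p2}.
p2 and p1 end up in different blocks, so they are distinguishable. For instance, the string 'ε' is accepted from only p1.

No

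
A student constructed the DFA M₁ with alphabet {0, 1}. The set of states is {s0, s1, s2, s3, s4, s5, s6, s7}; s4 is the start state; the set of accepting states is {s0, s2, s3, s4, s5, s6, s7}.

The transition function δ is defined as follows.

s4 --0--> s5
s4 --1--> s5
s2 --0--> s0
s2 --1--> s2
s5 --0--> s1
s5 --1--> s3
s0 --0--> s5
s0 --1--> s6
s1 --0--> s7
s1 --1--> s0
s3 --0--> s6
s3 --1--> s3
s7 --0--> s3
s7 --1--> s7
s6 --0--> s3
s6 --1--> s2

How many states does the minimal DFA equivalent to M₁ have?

8

All states are reachable from the start state.
Initial partition by acceptance: {s0,s2,s3,s4,s5,s6,s7} | {s1}.
Split {s0,s2,s3,s4,s5,s6,s7} by δ(·,0) → {s0,s2,s3,s4,s6,s7} and {s5}.
On input 0, block {s0,s2,s3,s4,s6,s7} splits into {s2,s3,s6,s7} and {s0,s4}.
Split {s2,s3,s6,s7} by δ(·,0) → {s3,s6,s7} and {s2}.
On input 1, block {s3,s6,s7} splits into {s3,s7} and {s6}.
Refine {s3,s7} on symbol 0: members go to different blocks, giving {s3} and {s7}.
Refine {s0,s4} on symbol 1: members go to different blocks, giving {s0} and {s4}.
The partition is now stable with 8 blocks: {s3} | {s1} | {s5} | {s0} | {s2} | {s6} | {s7} | {s4}.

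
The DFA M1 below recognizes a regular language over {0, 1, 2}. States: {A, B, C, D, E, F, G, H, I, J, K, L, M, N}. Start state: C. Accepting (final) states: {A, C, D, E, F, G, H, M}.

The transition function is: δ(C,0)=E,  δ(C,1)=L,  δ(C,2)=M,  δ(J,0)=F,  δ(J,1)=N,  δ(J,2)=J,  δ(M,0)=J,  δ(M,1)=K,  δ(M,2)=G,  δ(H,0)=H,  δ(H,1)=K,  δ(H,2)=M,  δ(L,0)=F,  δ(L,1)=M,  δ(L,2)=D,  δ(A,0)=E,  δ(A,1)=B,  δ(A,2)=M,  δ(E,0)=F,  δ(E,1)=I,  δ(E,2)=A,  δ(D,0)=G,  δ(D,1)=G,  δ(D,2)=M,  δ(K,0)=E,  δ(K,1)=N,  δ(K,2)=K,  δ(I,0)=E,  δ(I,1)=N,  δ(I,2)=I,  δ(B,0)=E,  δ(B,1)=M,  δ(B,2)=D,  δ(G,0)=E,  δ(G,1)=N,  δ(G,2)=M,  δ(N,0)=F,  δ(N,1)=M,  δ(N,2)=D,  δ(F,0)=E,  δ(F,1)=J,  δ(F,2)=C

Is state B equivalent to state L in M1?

States {H} cannot be reached from the start state, so discard them.
Start with accepting vs non-accepting: {A,C,D,E,F,G,M} | {B,I,J,K,L,N}.
Refine {A,C,D,E,F,G,M} on symbol 0: members go to different blocks, giving {A,C,D,E,F,G} and {M}.
Split {A,C,D,E,F,G} by δ(·,1) → {A,C,E,F,G} and {D}.
Refine {A,C,E,F,G} on symbol 2: members go to different blocks, giving {A,C,G} and {E,F}.
Split {B,I,J,K,L,N} by δ(·,1) → {B,L,N} and {I,J,K}.
No further refinement is possible. Final partition (6 blocks): {A,C,G} | {B,L,N} | {M} | {D} | {E,F} | {I,J,K}.
B and L lie in the same block of the stable partition, so they are equivalent — no string distinguishes them.

Yes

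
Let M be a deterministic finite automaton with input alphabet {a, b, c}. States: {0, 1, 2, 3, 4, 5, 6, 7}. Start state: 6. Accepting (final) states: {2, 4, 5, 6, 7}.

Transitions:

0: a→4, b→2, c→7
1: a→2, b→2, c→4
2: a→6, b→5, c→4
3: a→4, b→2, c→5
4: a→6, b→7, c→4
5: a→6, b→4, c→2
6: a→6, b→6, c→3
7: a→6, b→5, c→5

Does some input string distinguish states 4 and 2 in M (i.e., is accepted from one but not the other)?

No

States {0,1} cannot be reached from the start state, so discard them.
P0 = {2,4,5,6,7} | {3}.
Refine {2,4,5,6,7} on symbol c: members go to different blocks, giving {2,4,5,7} and {6}.
Stable partition: {2,4,5,7} | {3} | {6} — 3 equivalence classes.
4 and 2 lie in the same block of the stable partition, so they are equivalent — no string distinguishes them.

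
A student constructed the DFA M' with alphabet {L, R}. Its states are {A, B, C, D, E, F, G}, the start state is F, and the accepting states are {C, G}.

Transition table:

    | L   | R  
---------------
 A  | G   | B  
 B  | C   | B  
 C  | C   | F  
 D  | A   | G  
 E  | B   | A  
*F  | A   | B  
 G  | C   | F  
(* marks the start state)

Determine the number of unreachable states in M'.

Starting at F and following transitions, the reachable set is {A, B, C, F, G}. That leaves D, E unreachable — 2 in total.

2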